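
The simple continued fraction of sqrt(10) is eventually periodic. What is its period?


Run the CF algorithm for sqrt(10).
a_0 = floor(sqrt(10)) = 3; set m_0=0, q_0=1.
Recurrence: m' = q*a - m,  q' = (d - m'^2)/q,  a' = floor((a_0 + m')/q').
  step 1: m=3, q=1, a=6
a_1 = 2*a_0 = 6, so the period closes here.
sqrt(10) = [3; 6]
Period length = 1

1


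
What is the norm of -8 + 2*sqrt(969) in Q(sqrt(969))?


N(a + b*sqrt(d)) = a^2 - d*b^2
= (-8)^2 - (969)*(2)^2
= 64 - 3876
= -3812

-3812


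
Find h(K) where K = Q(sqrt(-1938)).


K = Q(sqrt(-1938)). d mod 4 = 2, so D = disc(K) = 4d = -7752
h(K) equals the number of primitive reduced positive-definite forms (a, b, c) = a*x^2 + b*x*y + c*y^2 with b^2 - 4ac = D,
where reduced means |b| <= a <= c, with b >= 0 whenever |b| = a or a = c, and primitive means gcd(a, b, c) = 1.
Reduced forces 3a^2 <= |D| = 7752, so 1 <= a <= 50; b must have the parity of D, and c = (b^2 - D)/(4a) must be an integer >= a.
Enumerate a = 1..50, b in [-a, a]:
  a=1: (1, 0, 1938)  [1]
  a=2: (2, 0, 969)  [1]
  a=3: (3, 0, 646)  [1]
  a=4..5: none
  a=6: (6, 0, 323)  [1]
  a=7: (7, -2, 277), (7, 2, 277)  [2]
  a=8..10: none
  a=11: (11, -6, 177), (11, 6, 177)  [2]
  a=12: none
  a=13: (13, -10, 151), (13, 10, 151)  [2]
  a=14: (14, -12, 141), (14, 12, 141)  [2]
  a=15..16: none
  a=17: (17, 0, 114)  [1]
  a=18: none
  a=19: (19, 0, 102)  [1]
  a=20: none
  a=21: (21, -12, 94), (21, 12, 94)  [2]
  a=22: (22, -16, 91), (22, 16, 91)  [2]
  a=23..25: none
  a=26: (26, -16, 77), (26, 16, 77)  [2]
  a=27..28: none
  a=29: (29, -22, 71), (29, 22, 71)  [2]
  a=30..32: none
  a=33: (33, -6, 59), (33, 6, 59)  [2]
  a=34: (34, 0, 57)  [1]
  a=35..37: none
  a=38: (38, 0, 51)  [1]
  a=39: (39, -36, 58), (39, 36, 58)  [2]
  a=40..41: none
  a=42: (42, -12, 47), (42, 12, 47)  [2]
  a=43: (43, -26, 49), (43, 26, 49)  [2]
  a=44..50: none
Total reduced forms: 1 + 1 + 1 + 1 + 2 + 2 + 2 + 2 + 1 + 1 + 2 + 2 + 2 + 2 + 2 + 1 + 1 + 2 + 2 + 2 = 32
h = 32

32


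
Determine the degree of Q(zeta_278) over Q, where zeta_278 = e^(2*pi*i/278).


The degree equals Euler's totient phi(278).
278 = 2 * 139
phi(278) = 138

138


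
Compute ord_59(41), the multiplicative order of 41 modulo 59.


We want ord_59(41), the smallest k >= 1 with 41^k = 1 mod 59.
n = 59 = 59, phi(59) = 58; the order divides phi(n).
Divisors of 58: 1, 2, 29, 58
Repeated squaring mod 59: 41^1 = 41, 41^2 = 29, 41^4 = 15, 41^8 = 48, 41^16 = 3, 41^32 = 9
Test divisors in increasing order:
  k=1: 41^1 = 41 mod 59
  k=2: 41^2 = 29 mod 59
  k=29: 41^29 = 3 * 48 * 15 * 41 = 1 mod 59  <- first divisor giving 1
Order = 29

29


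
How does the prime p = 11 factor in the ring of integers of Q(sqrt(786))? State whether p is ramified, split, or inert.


K = Q(sqrt(786)). Since d mod 4 = 2, disc(K) = 3144.
Check p | disc: 3144 mod 11 = 9.
p does not divide disc. Compute Legendre symbol (d/p):
5^((11-1)/2) mod 11 = 1
(d/p) = 1, so p splits: (p) = P*P' with e=1, f=1, g=2.
Therefore p is split.

split


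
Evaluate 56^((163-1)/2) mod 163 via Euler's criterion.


p = 163 is prime and the exponent is (p-1)/2 = 81, so by Euler's criterion 56^81 = (56/163) = +1 or -1 mod 163.
Compute by square-and-multiply:
  81 = 64 + 16 + 1 (binary 1010001)
  Repeated squaring mod 163: 56^1 = 56, 56^2 = 39, 56^4 = 54, 56^8 = 145, 56^16 = 161, 56^32 = 4, 56^64 = 16
  56^81 = 56^64 * 56^16 * 56^1 = 16 * 161 * 56 mod 163
    16 * 161 = 2576 = 131 mod 163
    131 * 56 = 7336 = 1 mod 163
  56^81 = 1 mod 163
Result 1: 56 is a quadratic residue mod 163.
56^81 mod 163 = 1

1


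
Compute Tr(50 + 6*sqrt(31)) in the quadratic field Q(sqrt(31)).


Tr(a + b*sqrt(d)) = (a + b*sqrt(d)) + (a - b*sqrt(d)) = 2a
= 2 * (50)
= 100

100


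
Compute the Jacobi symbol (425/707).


Compute (425/707) via quadratic reciprocity:
  reciprocity: (425/707) -> +(707/425)
  reduce: (282/425)
  pull out 2: (2/425) = +1  (since 425 mod 8 = 1)
  reciprocity: (141/425) -> +(425/141)
  reduce: (2/141)
  pull out 2: (2/141) = -1  (since 141 mod 8 = 5)
  (1/141) = 1
Product of signs = -1

-1


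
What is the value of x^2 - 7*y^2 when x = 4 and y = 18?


x^2 - d*y^2
= 4^2 - 7*18^2
= 16 - 2268
= -2252

-2252


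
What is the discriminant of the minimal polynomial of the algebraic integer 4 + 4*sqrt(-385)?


The element 4 + 4*sqrt(-385) has minimal polynomial:
x^2 - 8*x + 6176
Discriminant = (-8)^2 - 4*(6176)
= 64 - 24704
= -24640

-24640


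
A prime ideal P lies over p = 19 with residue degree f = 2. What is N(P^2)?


N(P^a) = p^(a*f)
= 19^(2*2)
= 19^4
= 130321

130321


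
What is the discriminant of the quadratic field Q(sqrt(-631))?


For K = Q(sqrt(d)) with d squarefree: disc(K) = d if d = 1 mod 4, and disc(K) = 4d if d = 2 or 3 mod 4.
Here d = -631, and d mod 4 = 1.
d = 1 mod 4 (O_K = Z[(1+sqrt(d))/2]), so disc(K) = d = -631

-631


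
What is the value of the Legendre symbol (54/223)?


p = 223 is prime, so compute (54/223) with the reciprocity algorithm (Jacobi-symbol steps: pull out 2s via (2/n), flip via reciprocity, reduce):
  pull out 2: (2/223) = +1  (since 223 mod 8 = 7)
  reciprocity: (27/223) -> -(223/27)
  reduce: (7/27)
  reciprocity: (7/27) -> -(27/7)
  reduce: (6/7)
  pull out 2: (2/7) = +1  (since 7 mod 8 = 7)
  reciprocity: (3/7) -> -(7/3)
  reduce: (1/3)
  (1/3) = 1
Product of signs = -1
(54/223) = -1

-1


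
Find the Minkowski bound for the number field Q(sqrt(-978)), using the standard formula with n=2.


d = -978, d mod 4 = 2, so disc(K) = 4d = -3912; |disc(K)| = 3912
Imaginary quadratic field, so n = 2, s = r2 = 1, r1 = 0
M = (n!/n^n) * (4/pi)^s * sqrt(|disc(K)|) = (2!/2^2) * (4/pi)^1 * sqrt(3912)
= 0.5 * 1.273240 * 62.545983
= 39.8180

39.8180


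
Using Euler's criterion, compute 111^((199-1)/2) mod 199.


p = 199 is prime and the exponent is (p-1)/2 = 99, so by Euler's criterion 111^99 = (111/199) = +1 or -1 mod 199.
Compute by square-and-multiply:
  99 = 64 + 32 + 2 + 1 (binary 1100011)
  Repeated squaring mod 199: 111^1 = 111, 111^2 = 182, 111^4 = 90, 111^8 = 140, 111^16 = 98, 111^32 = 52, 111^64 = 117
  111^99 = 111^64 * 111^32 * 111^2 * 111^1 = 117 * 52 * 182 * 111 mod 199
    117 * 52 = 6084 = 114 mod 199
    114 * 182 = 20748 = 52 mod 199
    52 * 111 = 5772 = 1 mod 199
  111^99 = 1 mod 199
Result 1: 111 is a quadratic residue mod 199.
111^99 mod 199 = 1

1


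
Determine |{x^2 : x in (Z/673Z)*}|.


For prime p, the number of non-zero quadratic residues is (p-1)/2.
= (673-1)/2
= 336

336


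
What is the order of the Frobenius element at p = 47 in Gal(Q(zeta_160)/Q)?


The Frobenius at p in Gal(Q(zeta_n)/Q) = (Z/nZ)* is the class of p, so its order is ord_160(47), the smallest k >= 1 with 47^k = 1 mod 160.
n = 160 = 2^5 * 5, phi(160) = 64; the order divides phi(n).
Divisors of 64: 1, 2, 4, 8, 16, 32, 64
Repeated squaring mod 160: 47^1 = 47, 47^2 = 129, 47^4 = 1, 47^8 = 1, 47^16 = 1, 47^32 = 1, 47^64 = 1
Test divisors in increasing order:
  k=1: 47^1 = 47 mod 160
  k=2: 47^2 = 129 mod 160
  k=4: 47^4 = 1 mod 160  <- first divisor giving 1
Order = 4

4


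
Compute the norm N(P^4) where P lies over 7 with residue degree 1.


N(P^a) = p^(a*f)
= 7^(4*1)
= 7^4
= 2401

2401


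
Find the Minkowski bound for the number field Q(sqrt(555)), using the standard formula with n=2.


d = 555, d mod 4 = 3, so disc(K) = 4d = 2220; |disc(K)| = 2220
Real quadratic field, so n = 2, s = r2 = 0, r1 = 2
M = (n!/n^n) * (4/pi)^s * sqrt(|disc(K)|) = (2!/2^2) * (4/pi)^0 * sqrt(2220)
= 0.5 * 1.000000 * 47.116876
= 23.5584

23.5584


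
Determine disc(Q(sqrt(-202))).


For K = Q(sqrt(d)) with d squarefree: disc(K) = d if d = 1 mod 4, and disc(K) = 4d if d = 2 or 3 mod 4.
Here d = -202, and d mod 4 = 2.
d = 2 mod 4, not 1 (O_K = Z[sqrt(d)]), so disc(K) = 4d = 4 * (-202) = -808

-808


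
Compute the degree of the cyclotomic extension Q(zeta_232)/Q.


The degree equals Euler's totient phi(232).
232 = 2^3 * 29
phi(232) = 112

112


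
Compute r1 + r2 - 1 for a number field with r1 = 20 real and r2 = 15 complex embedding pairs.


By Dirichlet's unit theorem:
rank = r1 + r2 - 1
= 20 + 15 - 1
= 34

34


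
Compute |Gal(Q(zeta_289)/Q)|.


|Gal(Q(zeta_289)/Q)| = phi(289)
= 272

272


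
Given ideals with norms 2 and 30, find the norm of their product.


N(IJ) = N(I) * N(J)
= 2 * 30
= 60

60


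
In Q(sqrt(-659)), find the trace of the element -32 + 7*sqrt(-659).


Tr(a + b*sqrt(d)) = (a + b*sqrt(d)) + (a - b*sqrt(d)) = 2a
= 2 * (-32)
= -64

-64


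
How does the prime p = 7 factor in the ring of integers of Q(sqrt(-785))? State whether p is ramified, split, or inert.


K = Q(sqrt(-785)). Since d mod 4 = 3, disc(K) = -3140.
Check p | disc: -3140 mod 7 = 3.
p does not divide disc. Compute Legendre symbol (d/p):
6^((7-1)/2) mod 7 = -1
(d/p) = -1, so p is inert: (p) stays prime with e=1, f=2, g=1.
Therefore p is inert.

inert


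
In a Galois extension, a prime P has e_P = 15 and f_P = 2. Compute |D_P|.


|D_P| = e * f
= 15 * 2
= 30

30


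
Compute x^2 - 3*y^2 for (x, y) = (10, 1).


x^2 - d*y^2
= 10^2 - 3*1^2
= 100 - 3
= 97

97


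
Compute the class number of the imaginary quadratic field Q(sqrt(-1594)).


K = Q(sqrt(-1594)). d mod 4 = 2, so D = disc(K) = 4d = -6376
h(K) equals the number of primitive reduced positive-definite forms (a, b, c) = a*x^2 + b*x*y + c*y^2 with b^2 - 4ac = D,
where reduced means |b| <= a <= c, with b >= 0 whenever |b| = a or a = c, and primitive means gcd(a, b, c) = 1.
Reduced forces 3a^2 <= |D| = 6376, so 1 <= a <= 46; b must have the parity of D, and c = (b^2 - D)/(4a) must be an integer >= a.
Enumerate a = 1..46, b in [-a, a]:
  a=1: (1, 0, 1594)  [1]
  a=2: (2, 0, 797)  [1]
  a=3..4: none
  a=5: (5, -2, 319), (5, 2, 319)  [2]
  a=6: none
  a=7: (7, -6, 229), (7, 6, 229)  [2]
  a=8..9: none
  a=10: (10, -8, 161), (10, 8, 161)  [2]
  a=11: (11, -2, 145), (11, 2, 145)  [2]
  a=12..13: none
  a=14: (14, -8, 115), (14, 8, 115)  [2]
  a=15..16: none
  a=17: (17, -4, 94), (17, 4, 94)  [2]
  a=18..21: none
  a=22: (22, -20, 77), (22, 20, 77)  [2]
  a=23: (23, -8, 70), (23, 8, 70)  [2]
  a=24: none
  a=25: (25, -18, 67), (25, 18, 67)  [2]
  a=26..28: none
  a=29: (29, -2, 55), (29, 2, 55)  [2]
  a=30: none
  a=31: (31, -14, 53), (31, 14, 53)  [2]
  a=32..33: none
  a=34: (34, -4, 47), (34, 4, 47)  [2]
  a=35: (35, -22, 49), (35, -8, 46), (35, 8, 46), (35, 22, 49)  [4]
  a=36: none
  a=37: (37, -32, 50), (37, 32, 50)  [2]
  a=38..40: none
  a=41: (41, -26, 43), (41, 26, 43)  [2]
  a=42..46: none
Total reduced forms: 1 + 1 + 2 + 2 + 2 + 2 + 2 + 2 + 2 + 2 + 2 + 2 + 2 + 2 + 4 + 2 + 2 = 34
h = 34

34


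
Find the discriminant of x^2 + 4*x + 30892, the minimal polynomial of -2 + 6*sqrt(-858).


The element -2 + 6*sqrt(-858) has minimal polynomial:
x^2 + 4*x + 30892
Discriminant = (4)^2 - 4*(30892)
= 16 - 123568
= -123552

-123552


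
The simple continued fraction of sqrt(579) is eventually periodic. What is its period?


Run the CF algorithm for sqrt(579).
a_0 = floor(sqrt(579)) = 24; set m_0=0, q_0=1.
Recurrence: m' = q*a - m,  q' = (d - m'^2)/q,  a' = floor((a_0 + m')/q').
  step 1: m=24, q=3, a=16
  step 2: m=24, q=1, a=48
a_2 = 2*a_0 = 48, so the period closes here.
sqrt(579) = [24; 16, 48]
Period length = 2

2


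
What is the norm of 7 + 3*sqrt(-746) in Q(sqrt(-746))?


N(a + b*sqrt(d)) = a^2 - d*b^2
= (7)^2 - (-746)*(3)^2
= 49 + 6714
= 6763

6763


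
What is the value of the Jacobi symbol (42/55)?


Compute (42/55) via quadratic reciprocity:
  pull out 2: (2/55) = +1  (since 55 mod 8 = 7)
  reciprocity: (21/55) -> +(55/21)
  reduce: (13/21)
  reciprocity: (13/21) -> +(21/13)
  reduce: (8/13)
  pull out 2: (2/13) = -1  (since 13 mod 8 = 5)
  pull out 2: (2/13) = -1  (since 13 mod 8 = 5)
  pull out 2: (2/13) = -1  (since 13 mod 8 = 5)
  (1/13) = 1
Product of signs = -1

-1


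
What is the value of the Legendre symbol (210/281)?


p = 281 is prime, so compute (210/281) with the reciprocity algorithm (Jacobi-symbol steps: pull out 2s via (2/n), flip via reciprocity, reduce):
  pull out 2: (2/281) = +1  (since 281 mod 8 = 1)
  reciprocity: (105/281) -> +(281/105)
  reduce: (71/105)
  reciprocity: (71/105) -> +(105/71)
  reduce: (34/71)
  pull out 2: (2/71) = +1  (since 71 mod 8 = 7)
  reciprocity: (17/71) -> +(71/17)
  reduce: (3/17)
  reciprocity: (3/17) -> +(17/3)
  reduce: (2/3)
  pull out 2: (2/3) = -1  (since 3 mod 8 = 3)
  (1/3) = 1
Product of signs = -1
(210/281) = -1

-1


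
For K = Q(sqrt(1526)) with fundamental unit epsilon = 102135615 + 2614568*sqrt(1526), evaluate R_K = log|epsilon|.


epsilon = 102135615 + 2614568*sqrt(1526)
= 2.0427e+08
R = ln(2.0427e+08)
= 19.1350

19.1350


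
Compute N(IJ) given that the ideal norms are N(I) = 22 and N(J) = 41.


N(IJ) = N(I) * N(J)
= 22 * 41
= 902

902


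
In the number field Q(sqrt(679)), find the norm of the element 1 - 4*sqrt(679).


N(a + b*sqrt(d)) = a^2 - d*b^2
= (1)^2 - (679)*(-4)^2
= 1 - 10864
= -10863

-10863


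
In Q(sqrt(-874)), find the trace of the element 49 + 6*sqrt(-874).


Tr(a + b*sqrt(d)) = (a + b*sqrt(d)) + (a - b*sqrt(d)) = 2a
= 2 * (49)
= 98

98


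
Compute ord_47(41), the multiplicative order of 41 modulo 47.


We want ord_47(41), the smallest k >= 1 with 41^k = 1 mod 47.
n = 47 = 47, phi(47) = 46; the order divides phi(n).
Divisors of 46: 1, 2, 23, 46
Repeated squaring mod 47: 41^1 = 41, 41^2 = 36, 41^4 = 27, 41^8 = 24, 41^16 = 12, 41^32 = 3
Test divisors in increasing order:
  k=1: 41^1 = 41 mod 47
  k=2: 41^2 = 36 mod 47
  k=23: 41^23 = 12 * 27 * 36 * 41 = 46 mod 47
  k=46: 41^46 = 3 * 24 * 27 * 36 = 1 mod 47  <- first divisor giving 1
Order = 46

46


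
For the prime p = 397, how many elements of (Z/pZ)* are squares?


For prime p, the number of non-zero quadratic residues is (p-1)/2.
= (397-1)/2
= 198

198


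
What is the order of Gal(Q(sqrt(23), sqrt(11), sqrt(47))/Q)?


The 3 square roots of distinct primes are multiplicatively independent over Q,
so [K:Q] = 2^3 and Gal(K/Q) is isomorphic to (Z/2Z)^3.
|Gal| = 2^3 = 8

8


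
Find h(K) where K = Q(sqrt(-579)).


K = Q(sqrt(-579)). d mod 4 = 1, so D = disc(K) = d = -579
h(K) equals the number of primitive reduced positive-definite forms (a, b, c) = a*x^2 + b*x*y + c*y^2 with b^2 - 4ac = D,
where reduced means |b| <= a <= c, with b >= 0 whenever |b| = a or a = c, and primitive means gcd(a, b, c) = 1.
Reduced forces 3a^2 <= |D| = 579, so 1 <= a <= 13; b must have the parity of D, and c = (b^2 - D)/(4a) must be an integer >= a.
Enumerate a = 1..13, b in [-a, a]:
  a=1: (1, 1, 145)  [1]
  a=2: none
  a=3: (3, 3, 49)  [1]
  a=4: none
  a=5: (5, -1, 29), (5, 1, 29)  [2]
  a=6: none
  a=7: (7, -3, 21), (7, 3, 21)  [2]
  a=8..10: none
  a=11: (11, -9, 15), (11, 9, 15)  [2]
  a=12..13: none
Total reduced forms: 1 + 1 + 2 + 2 + 2 = 8
h = 8

8


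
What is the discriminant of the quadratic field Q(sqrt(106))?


For K = Q(sqrt(d)) with d squarefree: disc(K) = d if d = 1 mod 4, and disc(K) = 4d if d = 2 or 3 mod 4.
Here d = 106, and d mod 4 = 2.
d = 2 mod 4, not 1 (O_K = Z[sqrt(d)]), so disc(K) = 4d = 4 * (106) = 424

424


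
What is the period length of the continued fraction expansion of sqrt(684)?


Run the CF algorithm for sqrt(684).
a_0 = floor(sqrt(684)) = 26; set m_0=0, q_0=1.
Recurrence: m' = q*a - m,  q' = (d - m'^2)/q,  a' = floor((a_0 + m')/q').
  step 1: m=26, q=8, a=6
  step 2: m=22, q=25, a=1
  step 3: m=3, q=27, a=1
  step 4: m=24, q=4, a=12
  step 5: m=24, q=27, a=1
  step 6: m=3, q=25, a=1
  step 7: m=22, q=8, a=6
  step 8: m=26, q=1, a=52
a_8 = 2*a_0 = 52, so the period closes here.
sqrt(684) = [26; 6, 1, 1, 12, 1, 1, 6, 52]
Period length = 8

8


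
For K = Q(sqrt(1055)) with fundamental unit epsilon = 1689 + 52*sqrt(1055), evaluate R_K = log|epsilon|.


epsilon = 1689 + 52*sqrt(1055)
= 3377.9997
R = ln(3377.9997)
= 8.1250

8.1250


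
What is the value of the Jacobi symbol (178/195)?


Compute (178/195) via quadratic reciprocity:
  pull out 2: (2/195) = -1  (since 195 mod 8 = 3)
  reciprocity: (89/195) -> +(195/89)
  reduce: (17/89)
  reciprocity: (17/89) -> +(89/17)
  reduce: (4/17)
  pull out 2: (2/17) = +1  (since 17 mod 8 = 1)
  pull out 2: (2/17) = +1  (since 17 mod 8 = 1)
  (1/17) = 1
Product of signs = -1

-1


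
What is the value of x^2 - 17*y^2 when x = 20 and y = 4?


x^2 - d*y^2
= 20^2 - 17*4^2
= 400 - 272
= 128

128


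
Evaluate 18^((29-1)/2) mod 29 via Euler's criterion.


p = 29 is prime and the exponent is (p-1)/2 = 14, so by Euler's criterion 18^14 = (18/29) = +1 or -1 mod 29.
Compute by square-and-multiply:
  14 = 8 + 4 + 2 (binary 1110)
  Repeated squaring mod 29: 18^1 = 18, 18^2 = 5, 18^4 = 25, 18^8 = 16
  18^14 = 18^8 * 18^4 * 18^2 = 16 * 25 * 5 mod 29
    16 * 25 = 400 = 23 mod 29
    23 * 5 = 115 = 28 mod 29
  18^14 = 28 mod 29
Result 28 = p - 1 = -1 mod 29: 18 is a quadratic non-residue mod 29. As a residue in [0, p-1] the value is 28.
18^14 mod 29 = 28

28


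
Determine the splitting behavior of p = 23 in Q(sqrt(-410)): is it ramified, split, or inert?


K = Q(sqrt(-410)). Since d mod 4 = 2, disc(K) = -1640.
Check p | disc: -1640 mod 23 = 16.
p does not divide disc. Compute Legendre symbol (d/p):
4^((23-1)/2) mod 23 = 1
(d/p) = 1, so p splits: (p) = P*P' with e=1, f=1, g=2.
Therefore p is split.

split


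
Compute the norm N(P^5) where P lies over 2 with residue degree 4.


N(P^a) = p^(a*f)
= 2^(5*4)
= 2^20
= 1048576

1048576


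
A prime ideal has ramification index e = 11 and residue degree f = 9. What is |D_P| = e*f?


|D_P| = e * f
= 11 * 9
= 99

99


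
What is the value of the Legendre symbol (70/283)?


p = 283 is prime, so compute (70/283) with the reciprocity algorithm (Jacobi-symbol steps: pull out 2s via (2/n), flip via reciprocity, reduce):
  pull out 2: (2/283) = -1  (since 283 mod 8 = 3)
  reciprocity: (35/283) -> -(283/35)
  reduce: (3/35)
  reciprocity: (3/35) -> -(35/3)
  reduce: (2/3)
  pull out 2: (2/3) = -1  (since 3 mod 8 = 3)
  (1/3) = 1
Product of signs = 1
(70/283) = 1

1


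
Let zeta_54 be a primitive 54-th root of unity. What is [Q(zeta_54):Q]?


The degree equals Euler's totient phi(54).
54 = 2 * 3^3
phi(54) = 18

18


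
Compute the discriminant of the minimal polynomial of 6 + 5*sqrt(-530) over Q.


The element 6 + 5*sqrt(-530) has minimal polynomial:
x^2 - 12*x + 13286
Discriminant = (-12)^2 - 4*(13286)
= 144 - 53144
= -53000

-53000


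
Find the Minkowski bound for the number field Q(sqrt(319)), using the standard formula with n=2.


d = 319, d mod 4 = 3, so disc(K) = 4d = 1276; |disc(K)| = 1276
Real quadratic field, so n = 2, s = r2 = 0, r1 = 2
M = (n!/n^n) * (4/pi)^s * sqrt(|disc(K)|) = (2!/2^2) * (4/pi)^0 * sqrt(1276)
= 0.5 * 1.000000 * 35.721142
= 17.8606

17.8606


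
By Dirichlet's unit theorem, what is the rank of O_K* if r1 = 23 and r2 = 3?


By Dirichlet's unit theorem:
rank = r1 + r2 - 1
= 23 + 3 - 1
= 25

25


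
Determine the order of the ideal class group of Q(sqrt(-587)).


K = Q(sqrt(-587)). d mod 4 = 1, so D = disc(K) = d = -587
h(K) equals the number of primitive reduced positive-definite forms (a, b, c) = a*x^2 + b*x*y + c*y^2 with b^2 - 4ac = D,
where reduced means |b| <= a <= c, with b >= 0 whenever |b| = a or a = c, and primitive means gcd(a, b, c) = 1.
Reduced forces 3a^2 <= |D| = 587, so 1 <= a <= 13; b must have the parity of D, and c = (b^2 - D)/(4a) must be an integer >= a.
Enumerate a = 1..13, b in [-a, a]:
  a=1: (1, 1, 147)  [1]
  a=2: none
  a=3: (3, -1, 49), (3, 1, 49)  [2]
  a=4..6: none
  a=7: (7, -1, 21), (7, 1, 21)  [2]
  a=8: none
  a=9: (9, -5, 17), (9, 5, 17)  [2]
  a=10..13: none
Total reduced forms: 1 + 2 + 2 + 2 = 7
h = 7

7


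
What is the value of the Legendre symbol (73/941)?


p = 941 is prime, so compute (73/941) with the reciprocity algorithm (Jacobi-symbol steps: pull out 2s via (2/n), flip via reciprocity, reduce):
  reciprocity: (73/941) -> +(941/73)
  reduce: (65/73)
  reciprocity: (65/73) -> +(73/65)
  reduce: (8/65)
  pull out 2: (2/65) = +1  (since 65 mod 8 = 1)
  pull out 2: (2/65) = +1  (since 65 mod 8 = 1)
  pull out 2: (2/65) = +1  (since 65 mod 8 = 1)
  (1/65) = 1
Product of signs = 1
(73/941) = 1

1


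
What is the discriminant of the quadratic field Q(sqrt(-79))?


For K = Q(sqrt(d)) with d squarefree: disc(K) = d if d = 1 mod 4, and disc(K) = 4d if d = 2 or 3 mod 4.
Here d = -79, and d mod 4 = 1.
d = 1 mod 4 (O_K = Z[(1+sqrt(d))/2]), so disc(K) = d = -79

-79


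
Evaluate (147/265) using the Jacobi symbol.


Compute (147/265) via quadratic reciprocity:
  reciprocity: (147/265) -> +(265/147)
  reduce: (118/147)
  pull out 2: (2/147) = -1  (since 147 mod 8 = 3)
  reciprocity: (59/147) -> -(147/59)
  reduce: (29/59)
  reciprocity: (29/59) -> +(59/29)
  reduce: (1/29)
  (1/29) = 1
Product of signs = 1

1


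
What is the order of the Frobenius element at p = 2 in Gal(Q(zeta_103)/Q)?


The Frobenius at p in Gal(Q(zeta_n)/Q) = (Z/nZ)* is the class of p, so its order is ord_103(2), the smallest k >= 1 with 2^k = 1 mod 103.
n = 103 = 103, phi(103) = 102; the order divides phi(n).
Divisors of 102: 1, 2, 3, 6, 17, 34, 51, 102
Repeated squaring mod 103: 2^1 = 2, 2^2 = 4, 2^4 = 16, 2^8 = 50, 2^16 = 28, 2^32 = 63, 2^64 = 55
Test divisors in increasing order:
  k=1: 2^1 = 2 mod 103
  k=2: 2^2 = 4 mod 103
  k=3: 2^3 = 4 * 2 = 8 mod 103
  k=6: 2^6 = 16 * 4 = 64 mod 103
  k=17: 2^17 = 28 * 2 = 56 mod 103
  k=34: 2^34 = 63 * 4 = 46 mod 103
  k=51: 2^51 = 63 * 28 * 4 * 2 = 1 mod 103  <- first divisor giving 1
Order = 51

51


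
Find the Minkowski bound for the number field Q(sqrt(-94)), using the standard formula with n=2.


d = -94, d mod 4 = 2, so disc(K) = 4d = -376; |disc(K)| = 376
Imaginary quadratic field, so n = 2, s = r2 = 1, r1 = 0
M = (n!/n^n) * (4/pi)^s * sqrt(|disc(K)|) = (2!/2^2) * (4/pi)^1 * sqrt(376)
= 0.5 * 1.273240 * 19.390719
= 12.3445

12.3445


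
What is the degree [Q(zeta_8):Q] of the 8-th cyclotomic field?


The degree equals Euler's totient phi(8).
8 = 2^3
phi(8) = 4

4


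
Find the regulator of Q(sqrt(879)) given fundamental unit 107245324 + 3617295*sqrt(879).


epsilon = 107245324 + 3617295*sqrt(879)
= 2.1449e+08
R = ln(2.1449e+08)
= 19.1838

19.1838


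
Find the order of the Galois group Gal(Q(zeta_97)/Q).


|Gal(Q(zeta_97)/Q)| = phi(97)
= 96

96


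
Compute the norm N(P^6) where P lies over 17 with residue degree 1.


N(P^a) = p^(a*f)
= 17^(6*1)
= 17^6
= 24137569

24137569


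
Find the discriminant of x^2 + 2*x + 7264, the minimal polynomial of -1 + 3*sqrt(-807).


The element -1 + 3*sqrt(-807) has minimal polynomial:
x^2 + 2*x + 7264
Discriminant = (2)^2 - 4*(7264)
= 4 - 29056
= -29052

-29052


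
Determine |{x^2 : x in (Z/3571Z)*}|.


For prime p, the number of non-zero quadratic residues is (p-1)/2.
= (3571-1)/2
= 1785

1785


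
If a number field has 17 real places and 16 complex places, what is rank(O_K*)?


By Dirichlet's unit theorem:
rank = r1 + r2 - 1
= 17 + 16 - 1
= 32

32


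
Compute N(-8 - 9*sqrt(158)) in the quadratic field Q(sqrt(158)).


N(a + b*sqrt(d)) = a^2 - d*b^2
= (-8)^2 - (158)*(-9)^2
= 64 - 12798
= -12734

-12734


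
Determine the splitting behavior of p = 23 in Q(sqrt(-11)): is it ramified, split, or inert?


K = Q(sqrt(-11)). Since d mod 4 = 1, disc(K) = -11.
Check p | disc: -11 mod 23 = 12.
p does not divide disc. Compute Legendre symbol (d/p):
12^((23-1)/2) mod 23 = 1
(d/p) = 1, so p splits: (p) = P*P' with e=1, f=1, g=2.
Therefore p is split.

split


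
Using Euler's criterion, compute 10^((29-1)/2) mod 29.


p = 29 is prime and the exponent is (p-1)/2 = 14, so by Euler's criterion 10^14 = (10/29) = +1 or -1 mod 29.
Compute by square-and-multiply:
  14 = 8 + 4 + 2 (binary 1110)
  Repeated squaring mod 29: 10^1 = 10, 10^2 = 13, 10^4 = 24, 10^8 = 25
  10^14 = 10^8 * 10^4 * 10^2 = 25 * 24 * 13 mod 29
    25 * 24 = 600 = 20 mod 29
    20 * 13 = 260 = 28 mod 29
  10^14 = 28 mod 29
Result 28 = p - 1 = -1 mod 29: 10 is a quadratic non-residue mod 29. As a residue in [0, p-1] the value is 28.
10^14 mod 29 = 28

28


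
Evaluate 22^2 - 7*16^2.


x^2 - d*y^2
= 22^2 - 7*16^2
= 484 - 1792
= -1308

-1308


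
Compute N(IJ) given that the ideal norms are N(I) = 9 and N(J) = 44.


N(IJ) = N(I) * N(J)
= 9 * 44
= 396

396


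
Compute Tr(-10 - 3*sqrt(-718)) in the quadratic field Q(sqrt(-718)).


Tr(a + b*sqrt(d)) = (a + b*sqrt(d)) + (a - b*sqrt(d)) = 2a
= 2 * (-10)
= -20

-20


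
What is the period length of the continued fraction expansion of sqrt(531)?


Run the CF algorithm for sqrt(531).
a_0 = floor(sqrt(531)) = 23; set m_0=0, q_0=1.
Recurrence: m' = q*a - m,  q' = (d - m'^2)/q,  a' = floor((a_0 + m')/q').
  step 1: m=23, q=2, a=23
  step 2: m=23, q=1, a=46
a_2 = 2*a_0 = 46, so the period closes here.
sqrt(531) = [23; 23, 46]
Period length = 2

2


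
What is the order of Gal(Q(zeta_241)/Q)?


|Gal(Q(zeta_241)/Q)| = phi(241)
= 240

240


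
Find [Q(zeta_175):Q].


The degree equals Euler's totient phi(175).
175 = 5^2 * 7
phi(175) = 120

120


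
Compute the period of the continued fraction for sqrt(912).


Run the CF algorithm for sqrt(912).
a_0 = floor(sqrt(912)) = 30; set m_0=0, q_0=1.
Recurrence: m' = q*a - m,  q' = (d - m'^2)/q,  a' = floor((a_0 + m')/q').
  step 1: m=30, q=12, a=5
  step 2: m=30, q=1, a=60
a_2 = 2*a_0 = 60, so the period closes here.
sqrt(912) = [30; 5, 60]
Period length = 2

2


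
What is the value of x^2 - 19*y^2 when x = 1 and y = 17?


x^2 - d*y^2
= 1^2 - 19*17^2
= 1 - 5491
= -5490

-5490


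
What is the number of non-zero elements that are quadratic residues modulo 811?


For prime p, the number of non-zero quadratic residues is (p-1)/2.
= (811-1)/2
= 405

405


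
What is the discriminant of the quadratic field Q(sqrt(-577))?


For K = Q(sqrt(d)) with d squarefree: disc(K) = d if d = 1 mod 4, and disc(K) = 4d if d = 2 or 3 mod 4.
Here d = -577, and d mod 4 = 3.
d = 3 mod 4, not 1 (O_K = Z[sqrt(d)]), so disc(K) = 4d = 4 * (-577) = -2308

-2308


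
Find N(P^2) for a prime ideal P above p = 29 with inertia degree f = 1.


N(P^a) = p^(a*f)
= 29^(2*1)
= 29^2
= 841

841


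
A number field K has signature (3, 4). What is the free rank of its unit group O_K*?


By Dirichlet's unit theorem:
rank = r1 + r2 - 1
= 3 + 4 - 1
= 6

6


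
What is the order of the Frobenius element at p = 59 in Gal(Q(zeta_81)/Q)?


The Frobenius at p in Gal(Q(zeta_n)/Q) = (Z/nZ)* is the class of p, so its order is ord_81(59), the smallest k >= 1 with 59^k = 1 mod 81.
n = 81 = 3^4, phi(81) = 54; the order divides phi(n).
Divisors of 54: 1, 2, 3, 6, 9, 18, 27, 54
Repeated squaring mod 81: 59^1 = 59, 59^2 = 79, 59^4 = 4, 59^8 = 16, 59^16 = 13, 59^32 = 7
Test divisors in increasing order:
  k=1: 59^1 = 59 mod 81
  k=2: 59^2 = 79 mod 81
  k=3: 59^3 = 79 * 59 = 44 mod 81
  k=6: 59^6 = 4 * 79 = 73 mod 81
  k=9: 59^9 = 16 * 59 = 53 mod 81
  k=18: 59^18 = 13 * 79 = 55 mod 81
  k=27: 59^27 = 13 * 16 * 79 * 59 = 80 mod 81
  k=54: 59^54 = 7 * 13 * 4 * 79 = 1 mod 81  <- first divisor giving 1
Order = 54

54


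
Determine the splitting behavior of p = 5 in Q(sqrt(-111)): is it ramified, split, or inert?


K = Q(sqrt(-111)). Since d mod 4 = 1, disc(K) = -111.
Check p | disc: -111 mod 5 = 4.
p does not divide disc. Compute Legendre symbol (d/p):
4^((5-1)/2) mod 5 = 1
(d/p) = 1, so p splits: (p) = P*P' with e=1, f=1, g=2.
Therefore p is split.

split


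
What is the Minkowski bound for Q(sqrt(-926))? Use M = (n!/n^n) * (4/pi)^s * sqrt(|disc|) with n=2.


d = -926, d mod 4 = 2, so disc(K) = 4d = -3704; |disc(K)| = 3704
Imaginary quadratic field, so n = 2, s = r2 = 1, r1 = 0
M = (n!/n^n) * (4/pi)^s * sqrt(|disc(K)|) = (2!/2^2) * (4/pi)^1 * sqrt(3704)
= 0.5 * 1.273240 * 60.860496
= 38.7450

38.7450


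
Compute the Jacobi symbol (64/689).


Compute (64/689) via quadratic reciprocity:
  pull out 2: (2/689) = +1  (since 689 mod 8 = 1)
  pull out 2: (2/689) = +1  (since 689 mod 8 = 1)
  pull out 2: (2/689) = +1  (since 689 mod 8 = 1)
  pull out 2: (2/689) = +1  (since 689 mod 8 = 1)
  pull out 2: (2/689) = +1  (since 689 mod 8 = 1)
  pull out 2: (2/689) = +1  (since 689 mod 8 = 1)
  (1/689) = 1
Product of signs = 1

1


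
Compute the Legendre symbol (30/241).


p = 241 is prime, so compute (30/241) with the reciprocity algorithm (Jacobi-symbol steps: pull out 2s via (2/n), flip via reciprocity, reduce):
  pull out 2: (2/241) = +1  (since 241 mod 8 = 1)
  reciprocity: (15/241) -> +(241/15)
  reduce: (1/15)
  (1/15) = 1
Product of signs = 1
(30/241) = 1

1


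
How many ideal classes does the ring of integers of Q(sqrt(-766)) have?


K = Q(sqrt(-766)). d mod 4 = 2, so D = disc(K) = 4d = -3064
h(K) equals the number of primitive reduced positive-definite forms (a, b, c) = a*x^2 + b*x*y + c*y^2 with b^2 - 4ac = D,
where reduced means |b| <= a <= c, with b >= 0 whenever |b| = a or a = c, and primitive means gcd(a, b, c) = 1.
Reduced forces 3a^2 <= |D| = 3064, so 1 <= a <= 31; b must have the parity of D, and c = (b^2 - D)/(4a) must be an integer >= a.
Enumerate a = 1..31, b in [-a, a]:
  a=1: (1, 0, 766)  [1]
  a=2: (2, 0, 383)  [1]
  a=3..4: none
  a=5: (5, -4, 154), (5, 4, 154)  [2]
  a=6: none
  a=7: (7, -4, 110), (7, 4, 110)  [2]
  a=8..9: none
  a=10: (10, -4, 77), (10, 4, 77)  [2]
  a=11: (11, -4, 70), (11, 4, 70)  [2]
  a=12: none
  a=13: (13, -2, 59), (13, 2, 59)  [2]
  a=14: (14, -4, 55), (14, 4, 55)  [2]
  a=15..16: none
  a=17: (17, -8, 46), (17, 8, 46)  [2]
  a=18..21: none
  a=22: (22, -4, 35), (22, 4, 35)  [2]
  a=23: (23, -8, 34), (23, 8, 34)  [2]
  a=24: none
  a=25: (25, -6, 31), (25, 6, 31)  [2]
  a=26: (26, -24, 35), (26, 24, 35)  [2]
  a=27..31: none
Total reduced forms: 1 + 1 + 2 + 2 + 2 + 2 + 2 + 2 + 2 + 2 + 2 + 2 + 2 = 24
h = 24

24


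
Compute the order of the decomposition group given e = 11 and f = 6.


|D_P| = e * f
= 11 * 6
= 66

66


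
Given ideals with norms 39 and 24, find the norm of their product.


N(IJ) = N(I) * N(J)
= 39 * 24
= 936

936


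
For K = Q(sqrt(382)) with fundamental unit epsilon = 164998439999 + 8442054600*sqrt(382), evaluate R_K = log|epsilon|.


epsilon = 164998439999 + 8442054600*sqrt(382)
= 3.3000e+11
R = ln(3.3000e+11)
= 26.5223

26.5223


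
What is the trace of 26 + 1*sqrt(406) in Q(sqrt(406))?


Tr(a + b*sqrt(d)) = (a + b*sqrt(d)) + (a - b*sqrt(d)) = 2a
= 2 * (26)
= 52

52


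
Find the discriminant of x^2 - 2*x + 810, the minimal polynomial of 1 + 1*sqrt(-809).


The element 1 + 1*sqrt(-809) has minimal polynomial:
x^2 - 2*x + 810
Discriminant = (-2)^2 - 4*(810)
= 4 - 3240
= -3236

-3236


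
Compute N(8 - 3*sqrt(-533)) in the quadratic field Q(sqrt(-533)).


N(a + b*sqrt(d)) = a^2 - d*b^2
= (8)^2 - (-533)*(-3)^2
= 64 + 4797
= 4861

4861


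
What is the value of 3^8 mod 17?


p = 17 is prime and the exponent is (p-1)/2 = 8, so by Euler's criterion 3^8 = (3/17) = +1 or -1 mod 17.
Compute by square-and-multiply:
  8 = 8 (binary 1000)
  Repeated squaring mod 17: 3^1 = 3, 3^2 = 9, 3^4 = 13, 3^8 = 16
  3^8 = 16 mod 17
Result 16 = p - 1 = -1 mod 17: 3 is a quadratic non-residue mod 17. As a residue in [0, p-1] the value is 16.
3^8 mod 17 = 16

16


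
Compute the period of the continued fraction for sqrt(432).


Run the CF algorithm for sqrt(432).
a_0 = floor(sqrt(432)) = 20; set m_0=0, q_0=1.
Recurrence: m' = q*a - m,  q' = (d - m'^2)/q,  a' = floor((a_0 + m')/q').
  step 1: m=20, q=32, a=1
  step 2: m=12, q=9, a=3
  step 3: m=15, q=23, a=1
  step 4: m=8, q=16, a=1
  step 5: m=8, q=23, a=1
  step 6: m=15, q=9, a=3
  step 7: m=12, q=32, a=1
  step 8: m=20, q=1, a=40
a_8 = 2*a_0 = 40, so the period closes here.
sqrt(432) = [20; 1, 3, 1, 1, 1, 3, 1, 40]
Period length = 8

8


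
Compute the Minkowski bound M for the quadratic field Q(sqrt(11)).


d = 11, d mod 4 = 3, so disc(K) = 4d = 44; |disc(K)| = 44
Real quadratic field, so n = 2, s = r2 = 0, r1 = 2
M = (n!/n^n) * (4/pi)^s * sqrt(|disc(K)|) = (2!/2^2) * (4/pi)^0 * sqrt(44)
= 0.5 * 1.000000 * 6.633250
= 3.3166

3.3166


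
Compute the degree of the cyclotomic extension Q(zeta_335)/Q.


The degree equals Euler's totient phi(335).
335 = 5 * 67
phi(335) = 264

264


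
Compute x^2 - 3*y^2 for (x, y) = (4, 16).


x^2 - d*y^2
= 4^2 - 3*16^2
= 16 - 768
= -752

-752


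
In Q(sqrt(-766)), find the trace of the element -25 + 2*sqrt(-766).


Tr(a + b*sqrt(d)) = (a + b*sqrt(d)) + (a - b*sqrt(d)) = 2a
= 2 * (-25)
= -50

-50


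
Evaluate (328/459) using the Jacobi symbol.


Compute (328/459) via quadratic reciprocity:
  pull out 2: (2/459) = -1  (since 459 mod 8 = 3)
  pull out 2: (2/459) = -1  (since 459 mod 8 = 3)
  pull out 2: (2/459) = -1  (since 459 mod 8 = 3)
  reciprocity: (41/459) -> +(459/41)
  reduce: (8/41)
  pull out 2: (2/41) = +1  (since 41 mod 8 = 1)
  pull out 2: (2/41) = +1  (since 41 mod 8 = 1)
  pull out 2: (2/41) = +1  (since 41 mod 8 = 1)
  (1/41) = 1
Product of signs = -1

-1


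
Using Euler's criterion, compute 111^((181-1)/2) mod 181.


p = 181 is prime and the exponent is (p-1)/2 = 90, so by Euler's criterion 111^90 = (111/181) = +1 or -1 mod 181.
Compute by square-and-multiply:
  90 = 64 + 16 + 8 + 2 (binary 1011010)
  Repeated squaring mod 181: 111^1 = 111, 111^2 = 13, 111^4 = 169, 111^8 = 144, 111^16 = 102, 111^32 = 87, 111^64 = 148
  111^90 = 111^64 * 111^16 * 111^8 * 111^2 = 148 * 102 * 144 * 13 mod 181
    148 * 102 = 15096 = 73 mod 181
    73 * 144 = 10512 = 14 mod 181
    14 * 13 = 182 = 1 mod 181
  111^90 = 1 mod 181
Result 1: 111 is a quadratic residue mod 181.
111^90 mod 181 = 1

1


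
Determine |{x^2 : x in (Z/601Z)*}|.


For prime p, the number of non-zero quadratic residues is (p-1)/2.
= (601-1)/2
= 300

300


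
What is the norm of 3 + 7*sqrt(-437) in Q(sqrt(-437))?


N(a + b*sqrt(d)) = a^2 - d*b^2
= (3)^2 - (-437)*(7)^2
= 9 + 21413
= 21422

21422


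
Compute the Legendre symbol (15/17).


p = 17 is prime, so compute (15/17) with the reciprocity algorithm (Jacobi-symbol steps: pull out 2s via (2/n), flip via reciprocity, reduce):
  reciprocity: (15/17) -> +(17/15)
  reduce: (2/15)
  pull out 2: (2/15) = +1  (since 15 mod 8 = 7)
  (1/15) = 1
Product of signs = 1
(15/17) = 1

1


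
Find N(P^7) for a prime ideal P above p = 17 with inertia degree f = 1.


N(P^a) = p^(a*f)
= 17^(7*1)
= 17^7
= 410338673

410338673


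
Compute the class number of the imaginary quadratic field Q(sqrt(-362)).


K = Q(sqrt(-362)). d mod 4 = 2, so D = disc(K) = 4d = -1448
h(K) equals the number of primitive reduced positive-definite forms (a, b, c) = a*x^2 + b*x*y + c*y^2 with b^2 - 4ac = D,
where reduced means |b| <= a <= c, with b >= 0 whenever |b| = a or a = c, and primitive means gcd(a, b, c) = 1.
Reduced forces 3a^2 <= |D| = 1448, so 1 <= a <= 21; b must have the parity of D, and c = (b^2 - D)/(4a) must be an integer >= a.
Enumerate a = 1..21, b in [-a, a]:
  a=1: (1, 0, 362)  [1]
  a=2: (2, 0, 181)  [1]
  a=3: (3, -2, 121), (3, 2, 121)  [2]
  a=4..5: none
  a=6: (6, -4, 61), (6, 4, 61)  [2]
  a=7: (7, -6, 53), (7, 6, 53)  [2]
  a=8: none
  a=9: (9, -8, 42), (9, 8, 42)  [2]
  a=10: none
  a=11: (11, -2, 33), (11, 2, 33)  [2]
  a=12..13: none
  a=14: (14, -8, 27), (14, 8, 27)  [2]
  a=15..17: none
  a=18: (18, -8, 21), (18, 8, 21)  [2]
  a=19..20: none
  a=21: (21, -20, 22), (21, 20, 22)  [2]
Total reduced forms: 1 + 1 + 2 + 2 + 2 + 2 + 2 + 2 + 2 + 2 = 18
h = 18

18


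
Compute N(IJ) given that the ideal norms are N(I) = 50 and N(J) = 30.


N(IJ) = N(I) * N(J)
= 50 * 30
= 1500

1500


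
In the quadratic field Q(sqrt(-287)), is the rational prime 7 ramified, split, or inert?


K = Q(sqrt(-287)). Since d mod 4 = 1, disc(K) = -287.
Check p | disc: -287 mod 7 = 0.
p divides disc, so p ramifies: (p) = P^2 with e=2, f=1, g=1.
Therefore p is ramified.

ramified


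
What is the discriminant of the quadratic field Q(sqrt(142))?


For K = Q(sqrt(d)) with d squarefree: disc(K) = d if d = 1 mod 4, and disc(K) = 4d if d = 2 or 3 mod 4.
Here d = 142, and d mod 4 = 2.
d = 2 mod 4, not 1 (O_K = Z[sqrt(d)]), so disc(K) = 4d = 4 * (142) = 568

568


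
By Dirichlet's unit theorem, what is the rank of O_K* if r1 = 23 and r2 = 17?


By Dirichlet's unit theorem:
rank = r1 + r2 - 1
= 23 + 17 - 1
= 39

39


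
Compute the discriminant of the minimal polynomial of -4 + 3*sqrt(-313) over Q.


The element -4 + 3*sqrt(-313) has minimal polynomial:
x^2 + 8*x + 2833
Discriminant = (8)^2 - 4*(2833)
= 64 - 11332
= -11268

-11268


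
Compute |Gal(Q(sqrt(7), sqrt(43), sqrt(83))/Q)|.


The 3 square roots of distinct primes are multiplicatively independent over Q,
so [K:Q] = 2^3 and Gal(K/Q) is isomorphic to (Z/2Z)^3.
|Gal| = 2^3 = 8

8


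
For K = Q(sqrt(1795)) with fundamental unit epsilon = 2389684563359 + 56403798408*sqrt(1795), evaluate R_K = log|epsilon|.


epsilon = 2389684563359 + 56403798408*sqrt(1795)
= 4.7794e+12
R = ln(4.7794e+12)
= 29.1953

29.1953


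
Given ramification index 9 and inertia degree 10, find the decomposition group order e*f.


|D_P| = e * f
= 9 * 10
= 90

90


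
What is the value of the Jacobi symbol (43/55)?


Compute (43/55) via quadratic reciprocity:
  reciprocity: (43/55) -> -(55/43)
  reduce: (12/43)
  pull out 2: (2/43) = -1  (since 43 mod 8 = 3)
  pull out 2: (2/43) = -1  (since 43 mod 8 = 3)
  reciprocity: (3/43) -> -(43/3)
  reduce: (1/3)
  (1/3) = 1
Product of signs = 1

1


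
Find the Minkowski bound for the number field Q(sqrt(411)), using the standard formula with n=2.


d = 411, d mod 4 = 3, so disc(K) = 4d = 1644; |disc(K)| = 1644
Real quadratic field, so n = 2, s = r2 = 0, r1 = 2
M = (n!/n^n) * (4/pi)^s * sqrt(|disc(K)|) = (2!/2^2) * (4/pi)^0 * sqrt(1644)
= 0.5 * 1.000000 * 40.546270
= 20.2731

20.2731


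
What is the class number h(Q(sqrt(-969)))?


K = Q(sqrt(-969)). d mod 4 = 3, so D = disc(K) = 4d = -3876
h(K) equals the number of primitive reduced positive-definite forms (a, b, c) = a*x^2 + b*x*y + c*y^2 with b^2 - 4ac = D,
where reduced means |b| <= a <= c, with b >= 0 whenever |b| = a or a = c, and primitive means gcd(a, b, c) = 1.
Reduced forces 3a^2 <= |D| = 3876, so 1 <= a <= 35; b must have the parity of D, and c = (b^2 - D)/(4a) must be an integer >= a.
Enumerate a = 1..35, b in [-a, a]:
  a=1: (1, 0, 969)  [1]
  a=2: (2, 2, 485)  [1]
  a=3: (3, 0, 323)  [1]
  a=4: none
  a=5: (5, -2, 194), (5, 2, 194)  [2]
  a=6: (6, 6, 163)  [1]
  a=7: (7, -4, 139), (7, 4, 139)  [2]
  a=8..9: none
  a=10: (10, -2, 97), (10, 2, 97)  [2]
  a=11..13: none
  a=14: (14, -10, 71), (14, 10, 71)  [2]
  a=15: (15, -12, 67), (15, 12, 67)  [2]
  a=16: none
  a=17: (17, 0, 57)  [1]
  a=18: none
  a=19: (19, 0, 51)  [1]
  a=20: none
  a=21: (21, -18, 50), (21, 18, 50)  [2]
  a=22..24: none
  a=25: (25, -18, 42), (25, 18, 42)  [2]
  a=26..29: none
  a=30: (30, -18, 35), (30, 18, 35)  [2]
  a=31..33: none
  a=34: (34, 34, 37)  [1]
  a=35: (35, 32, 35)  [1]
Total reduced forms: 1 + 1 + 1 + 2 + 1 + 2 + 2 + 2 + 2 + 1 + 1 + 2 + 2 + 2 + 1 + 1 = 24
h = 24

24


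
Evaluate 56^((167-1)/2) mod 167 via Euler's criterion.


p = 167 is prime and the exponent is (p-1)/2 = 83, so by Euler's criterion 56^83 = (56/167) = +1 or -1 mod 167.
Compute by square-and-multiply:
  83 = 64 + 16 + 2 + 1 (binary 1010011)
  Repeated squaring mod 167: 56^1 = 56, 56^2 = 130, 56^4 = 33, 56^8 = 87, 56^16 = 54, 56^32 = 77, 56^64 = 84
  56^83 = 56^64 * 56^16 * 56^2 * 56^1 = 84 * 54 * 130 * 56 mod 167
    84 * 54 = 4536 = 27 mod 167
    27 * 130 = 3510 = 3 mod 167
    3 * 56 = 168 = 1 mod 167
  56^83 = 1 mod 167
Result 1: 56 is a quadratic residue mod 167.
56^83 mod 167 = 1

1


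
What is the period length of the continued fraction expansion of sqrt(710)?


Run the CF algorithm for sqrt(710).
a_0 = floor(sqrt(710)) = 26; set m_0=0, q_0=1.
Recurrence: m' = q*a - m,  q' = (d - m'^2)/q,  a' = floor((a_0 + m')/q').
  step 1: m=26, q=34, a=1
  step 2: m=8, q=19, a=1
  step 3: m=11, q=31, a=1
  step 4: m=20, q=10, a=4
  step 5: m=20, q=31, a=1
  step 6: m=11, q=19, a=1
  step 7: m=8, q=34, a=1
  step 8: m=26, q=1, a=52
a_8 = 2*a_0 = 52, so the period closes here.
sqrt(710) = [26; 1, 1, 1, 4, 1, 1, 1, 52]
Period length = 8

8
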